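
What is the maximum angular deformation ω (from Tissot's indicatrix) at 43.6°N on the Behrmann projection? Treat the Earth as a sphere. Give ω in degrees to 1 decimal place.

The Behrmann projection is cylindrical equal-area with φ₀ = 30°. Cylindrical equal-area (φ₀ = 30°): h = cos φ / cos 30° along meridians, k = cos 30° / cos φ along parallels; h·k = 1.
At 43.6°: h = 0.8362, k = 1.196; principal scales a = 1.196, b = 0.8362.
sin(ω/2) = (a − b)/(a + b) = 0.3597/2.032 = 0.1770, so ω = 2 arcsin(0.1770) ≈ 20.4°.

20.4°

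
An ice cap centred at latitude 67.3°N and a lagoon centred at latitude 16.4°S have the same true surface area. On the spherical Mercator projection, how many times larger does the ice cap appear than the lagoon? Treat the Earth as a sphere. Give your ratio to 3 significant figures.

On Mercator, area is exaggerated by sec²φ = 1/cos²φ.
At 67.3°: sec²(67.3°) = 1/0.3859² = 6.715.
At 16.4°: sec²(16.4°) = 1/0.9593² = 1.087.
Ratio = 6.715/1.087 = cos²(16.4°)/cos²(67.3°) ≈ 6.18.

6.18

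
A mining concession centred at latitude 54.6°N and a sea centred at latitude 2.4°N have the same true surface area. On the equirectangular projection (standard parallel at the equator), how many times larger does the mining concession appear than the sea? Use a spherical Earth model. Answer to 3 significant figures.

For the equirectangular projection with φ₀ = 0 (plate carrée), h = 1 along meridians and k = sec φ along parallels.
Areal scale at 54.6°: h·k = 1.000 × 1.726 = 1.726.
Areal scale at 2.4°: h·k = 1.000 × 1.001 = 1.001.
Ratio = 1.726/1.001 ≈ 1.72.

1.72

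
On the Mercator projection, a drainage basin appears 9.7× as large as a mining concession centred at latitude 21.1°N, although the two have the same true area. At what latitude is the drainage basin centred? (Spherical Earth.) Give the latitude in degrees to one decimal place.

72.6°

Mercator areal scale is sec²φ, so apparent-area ratio = sec²φ₁ / sec²φ₂ = cos²φ₂ / cos²φ₁.
cos²φ₂ / cos²φ₁ = 9.7  ⇒  cos φ₁ = cos 21.1° / √9.7 = 0.9330/3.114 = 0.2996.
φ₁ = arccos(0.2996) ≈ 72.6°.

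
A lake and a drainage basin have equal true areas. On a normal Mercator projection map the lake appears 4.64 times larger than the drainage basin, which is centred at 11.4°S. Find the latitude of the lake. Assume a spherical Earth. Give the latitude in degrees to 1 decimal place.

Mercator areal scale is sec²φ, so apparent-area ratio = sec²φ₁ / sec²φ₂ = cos²φ₂ / cos²φ₁.
cos²φ₂ / cos²φ₁ = 4.64  ⇒  cos φ₁ = cos 11.4° / √4.64 = 0.9803/2.154 = 0.4551.
φ₁ = arccos(0.4551) ≈ 62.9°.

62.9°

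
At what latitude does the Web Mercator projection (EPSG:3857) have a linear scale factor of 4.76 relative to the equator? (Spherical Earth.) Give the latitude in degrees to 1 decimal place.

Mercator scale is k = sec φ = 1/cos φ.
1/cos φ = 4.76  ⇒  cos φ = 0.2101  ⇒  φ = arccos(0.2101) ≈ 77.9°.

77.9°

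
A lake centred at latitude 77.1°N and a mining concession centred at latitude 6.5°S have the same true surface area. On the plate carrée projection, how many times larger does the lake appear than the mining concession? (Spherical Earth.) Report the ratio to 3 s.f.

4.45

For the equirectangular projection with φ₀ = 0 (plate carrée), h = 1 along meridians and k = sec φ along parallels.
Areal scale at 77.1°: h·k = 1.000 × 4.479 = 4.479.
Areal scale at 6.5°: h·k = 1.000 × 1.006 = 1.006.
Ratio = 4.479/1.006 ≈ 4.45.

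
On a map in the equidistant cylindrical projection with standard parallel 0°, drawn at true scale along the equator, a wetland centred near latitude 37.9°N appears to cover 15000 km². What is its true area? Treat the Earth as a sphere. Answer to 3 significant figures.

11800 km²

Plate carrée maps x = Rλ, y = Rφ. The meridian scale is h = 1 and the parallel scale is k = 1/cos φ = sec φ.
Areal scale = h·k = 1 × sec φ; at 37.9°, h = 1.000, k = 1.267, so h·k = 1.267.
True area = apparent / (areal scale) = 15000 / 1.267 ≈ 11800 km².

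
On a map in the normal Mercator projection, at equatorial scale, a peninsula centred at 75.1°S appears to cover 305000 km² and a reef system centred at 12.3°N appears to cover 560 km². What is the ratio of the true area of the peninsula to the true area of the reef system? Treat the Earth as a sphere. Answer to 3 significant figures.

37.7

Since Mercator area scale is 1/cos²φ, the true area equals the apparent area multiplied by cos²φ.
True area of peninsula: 305000 × cos²(75.1°) = 305000 × 0.06612 = 20170 km².
True area of reef system: 560 × cos²(12.3°) = 560 × 0.9546 = 534.6 km².
Ratio = 20170 / 534.6 ≈ 37.7.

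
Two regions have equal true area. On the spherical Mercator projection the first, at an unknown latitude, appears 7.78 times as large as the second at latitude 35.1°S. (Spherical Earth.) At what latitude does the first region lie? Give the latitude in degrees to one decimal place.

72.9°

For equal true areas on Mercator, apparent areas scale as sec²φ, so the ratio is cos²φ₂ / cos²φ₁.
cos²φ₂ / cos²φ₁ = 7.78  ⇒  cos φ₁ = cos 35.1° / √7.78 = 0.8181/2.789 = 0.2933.
φ₁ = arccos(0.2933) ≈ 72.9°.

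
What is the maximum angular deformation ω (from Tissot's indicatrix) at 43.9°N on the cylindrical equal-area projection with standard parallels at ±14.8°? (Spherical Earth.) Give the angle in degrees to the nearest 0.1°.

For cylindrical equal-area with standard parallel φ₀, h = cos φ / cos φ₀ and k = cos φ₀ / cos φ, so h·k = 1.
At 43.9°: h = 0.7453, k = 1.342; principal scales a = 1.342, b = 0.7453.
sin(ω/2) = (a − b)/(a + b) = 0.5965/2.087 = 0.2858, so ω = 2 arcsin(0.2858) ≈ 33.2°.

33.2°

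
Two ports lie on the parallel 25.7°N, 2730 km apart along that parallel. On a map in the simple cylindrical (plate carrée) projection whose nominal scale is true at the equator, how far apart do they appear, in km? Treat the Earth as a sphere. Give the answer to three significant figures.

3030 km

For the equirectangular projection with φ₀ = 0 (plate carrée), h = 1 along meridians and k = sec φ along parallels.
Along the parallel, k = sec 25.7° = 1/0.9011 = 1.110.
Map distance = 2730 × 1.110 ≈ 3030 km.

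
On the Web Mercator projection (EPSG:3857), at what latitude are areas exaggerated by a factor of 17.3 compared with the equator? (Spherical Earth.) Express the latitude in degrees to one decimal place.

Mercator areal scale is sec²φ.
sec²φ = 17.3  ⇒  cos²φ = 0.05780  ⇒  cos φ = 0.2404.
φ = arccos(0.2404) ≈ 76.1°.

76.1°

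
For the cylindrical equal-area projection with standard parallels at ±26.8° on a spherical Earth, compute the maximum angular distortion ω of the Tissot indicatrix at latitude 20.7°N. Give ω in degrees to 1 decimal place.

5.4°

Cylindrical equal-area (φ₀ = 26.8°): h = cos φ / cos 26.8° along meridians, k = cos 26.8° / cos φ along parallels; h·k = 1.
At 20.7°: h = 1.048, k = 0.9542; principal scales a = 1.048, b = 0.9542.
sin(ω/2) = (a − b)/(a + b) = 0.09383/2.002 = 0.04686, so ω = 2 arcsin(0.04686) ≈ 5.4°.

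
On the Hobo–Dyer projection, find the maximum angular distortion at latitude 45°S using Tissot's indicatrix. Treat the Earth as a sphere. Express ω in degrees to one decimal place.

Hobo–Dyer is a cylindrical equal-area projection with standard parallels at ±37.5°. A cylindrical equal-area projection with standard parallel φ₀ has meridian scale h = cos φ / cos φ₀ and parallel scale k = cos φ₀ / cos φ (so areas are preserved, h·k = 1).
At 45°: h = 0.8913, k = 1.122; principal scales a = 1.122, b = 0.8913.
sin(ω/2) = (a − b)/(a + b) = 0.2307/2.013 = 0.1146, so ω = 2 arcsin(0.1146) ≈ 13.2°.

13.2°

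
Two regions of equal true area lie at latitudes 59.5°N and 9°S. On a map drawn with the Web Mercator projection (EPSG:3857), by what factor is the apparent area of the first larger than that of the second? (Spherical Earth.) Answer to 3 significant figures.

Mercator is conformal with k = sec φ, so areal scale = k² = sec²φ.
At 59.5°: sec²(59.5°) = 1/0.5075² = 3.882.
At 9°: sec²(9°) = 1/0.9877² = 1.025.
Ratio = 3.882/1.025 = cos²(9°)/cos²(59.5°) ≈ 3.79.

3.79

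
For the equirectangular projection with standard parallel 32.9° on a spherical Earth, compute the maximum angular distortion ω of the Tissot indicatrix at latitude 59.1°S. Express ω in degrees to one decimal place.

27.9°

The equidistant cylindrical projection with φ₀ = 32.9° has h = 1 (meridians true) and k = cos φ₀ / cos φ along parallels.
At 59.1°: h = 1.000, k = 1.635; principal scales a = 1.635, b = 1.000.
sin(ω/2) = (a − b)/(a + b) = 0.6350/2.635 = 0.2410, so ω = 2 arcsin(0.2410) ≈ 27.9°.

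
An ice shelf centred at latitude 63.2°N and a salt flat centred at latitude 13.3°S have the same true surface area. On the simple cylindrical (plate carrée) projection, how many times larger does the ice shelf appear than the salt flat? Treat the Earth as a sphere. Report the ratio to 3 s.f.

2.16

In the plate carrée (x = Rλ, y = Rφ), meridians are true-scale (h = 1) and parallels are stretched by k = sec φ.
Areal scale at 63.2°: h·k = 1.000 × 2.218 = 2.218.
Areal scale at 13.3°: h·k = 1.000 × 1.028 = 1.028.
Ratio = 2.218/1.028 ≈ 2.16.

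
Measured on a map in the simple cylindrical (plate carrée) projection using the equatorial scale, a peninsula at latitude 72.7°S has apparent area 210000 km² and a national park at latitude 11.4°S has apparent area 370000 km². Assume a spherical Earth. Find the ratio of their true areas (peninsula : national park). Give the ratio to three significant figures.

0.172

On the plate carrée, areal scale = h·k = 1 × sec φ, so true area = apparent × cos φ.
True area of peninsula: 210000 × cos(72.7°) = 210000 × 0.2974 = 62450 km².
True area of national park: 370000 × cos(11.4°) = 370000 × 0.9803 = 362700 km².
Ratio = 62450 / 362700 ≈ 0.172.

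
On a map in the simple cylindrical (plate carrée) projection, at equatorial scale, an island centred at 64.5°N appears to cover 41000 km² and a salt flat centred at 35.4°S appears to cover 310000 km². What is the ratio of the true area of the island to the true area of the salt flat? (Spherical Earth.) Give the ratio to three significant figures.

0.0699

Plate carrée has h = 1 and k = sec φ, giving areal scale sec φ; true area = (apparent area) · cos φ.
True area of island: 41000 × cos(64.5°) = 41000 × 0.4305 = 17650 km².
True area of salt flat: 310000 × cos(35.4°) = 310000 × 0.8151 = 252700 km².
Ratio = 17650 / 252700 ≈ 0.0699.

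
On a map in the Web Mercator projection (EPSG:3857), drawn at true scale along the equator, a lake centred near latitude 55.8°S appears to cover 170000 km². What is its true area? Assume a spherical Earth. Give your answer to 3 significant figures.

The Mercator projection is conformal; its linear scale factor is the same in every direction and equals sec φ = 1/cos φ.
Areal scale = k² = sec²φ = 1/cos²(55.8°) = 1/0.5621² = 3.165.
True area = apparent / (areal scale) = 170000 / 3.165 ≈ 53700 km².

53700 km²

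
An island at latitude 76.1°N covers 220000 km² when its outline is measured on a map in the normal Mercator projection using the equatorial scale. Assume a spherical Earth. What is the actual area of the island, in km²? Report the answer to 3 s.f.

For Mercator, h = k = sec φ (a conformal cylindrical projection has a single point scale, 1/cos φ).
Areal scale = k² = sec²φ = 1/cos²(76.1°) = 1/0.2402² = 17.33.
True area = apparent / (areal scale) = 220000 / 17.33 ≈ 12700 km².

12700 km²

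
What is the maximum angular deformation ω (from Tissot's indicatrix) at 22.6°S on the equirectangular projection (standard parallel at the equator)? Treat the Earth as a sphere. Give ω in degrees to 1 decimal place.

In the plate carrée (x = Rλ, y = Rφ), meridians are true-scale (h = 1) and parallels are stretched by k = sec φ.
At 22.6°: h = 1.000, k = 1.083; principal scales a = 1.083, b = 1.000.
sin(ω/2) = (a − b)/(a + b) = 0.08318/2.083 = 0.03993, so ω = 2 arcsin(0.03993) ≈ 4.6°.

4.6°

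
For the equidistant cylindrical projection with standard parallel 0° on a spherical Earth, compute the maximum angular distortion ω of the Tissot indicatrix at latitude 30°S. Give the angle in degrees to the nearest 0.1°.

8.2°

In the plate carrée (x = Rλ, y = Rφ), meridians are true-scale (h = 1) and parallels are stretched by k = sec φ.
At 30°: h = 1.000, k = 1.155; principal scales a = 1.155, b = 1.000.
sin(ω/2) = (a − b)/(a + b) = 0.1547/2.155 = 0.07180, so ω = 2 arcsin(0.07180) ≈ 8.2°.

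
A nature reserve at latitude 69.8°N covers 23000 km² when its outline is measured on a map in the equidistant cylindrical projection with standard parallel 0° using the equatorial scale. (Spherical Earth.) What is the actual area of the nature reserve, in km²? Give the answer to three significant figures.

7940 km²

For the equirectangular projection with φ₀ = 0 (plate carrée), h = 1 along meridians and k = sec φ along parallels.
Areal scale = h·k = 1 × sec φ; at 69.8°, h = 1.000, k = 2.896, so h·k = 2.896.
True area = apparent / (areal scale) = 23000 / 2.896 ≈ 7940 km².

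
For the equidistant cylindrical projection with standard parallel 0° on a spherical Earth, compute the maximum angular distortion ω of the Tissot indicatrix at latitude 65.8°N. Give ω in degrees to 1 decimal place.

49.5°

For the equirectangular projection with φ₀ = 0 (plate carrée), h = 1 along meridians and k = sec φ along parallels.
At 65.8°: h = 1.000, k = 2.439; principal scales a = 2.439, b = 1.000.
sin(ω/2) = (a − b)/(a + b) = 1.439/3.439 = 0.4185, so ω = 2 arcsin(0.4185) ≈ 49.5°.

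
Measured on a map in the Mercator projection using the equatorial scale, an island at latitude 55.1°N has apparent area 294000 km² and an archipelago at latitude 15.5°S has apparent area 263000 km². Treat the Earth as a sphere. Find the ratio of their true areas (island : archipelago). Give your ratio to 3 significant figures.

On Mercator the areal scale is sec²φ, so true area = apparent × cos²φ.
True area of island: 294000 × cos²(55.1°) = 294000 × 0.3274 = 96240 km².
True area of archipelago: 263000 × cos²(15.5°) = 263000 × 0.9286 = 244200 km².
Ratio = 96240 / 244200 ≈ 0.394.

0.394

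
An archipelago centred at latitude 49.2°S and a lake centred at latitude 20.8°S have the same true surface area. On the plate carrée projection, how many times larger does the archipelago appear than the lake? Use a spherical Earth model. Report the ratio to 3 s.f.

1.43

In the plate carrée (x = Rλ, y = Rφ), meridians are true-scale (h = 1) and parallels are stretched by k = sec φ.
Areal scale at 49.2°: h·k = 1.000 × 1.530 = 1.530.
Areal scale at 20.8°: h·k = 1.000 × 1.070 = 1.070.
Ratio = 1.530/1.070 ≈ 1.43.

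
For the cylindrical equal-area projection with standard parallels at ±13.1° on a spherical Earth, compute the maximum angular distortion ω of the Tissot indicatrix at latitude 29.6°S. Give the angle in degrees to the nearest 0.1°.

13.0°

A cylindrical equal-area projection with standard parallel φ₀ has meridian scale h = cos φ / cos φ₀ and parallel scale k = cos φ₀ / cos φ (so areas are preserved, h·k = 1).
At 29.6°: h = 0.8927, k = 1.120; principal scales a = 1.120, b = 0.8927.
sin(ω/2) = (a − b)/(a + b) = 0.2274/2.013 = 0.1130, so ω = 2 arcsin(0.1130) ≈ 13.0°.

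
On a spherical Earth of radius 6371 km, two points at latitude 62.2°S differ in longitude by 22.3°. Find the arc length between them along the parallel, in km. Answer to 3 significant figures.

1160 km

Arc length along a parallel = R cos φ · Δλ (with Δλ in radians).
= 6371 × cos 62.2° × (22.3° × π/180) = 6371 × 0.4664 × 0.3892 ≈ 1160 km.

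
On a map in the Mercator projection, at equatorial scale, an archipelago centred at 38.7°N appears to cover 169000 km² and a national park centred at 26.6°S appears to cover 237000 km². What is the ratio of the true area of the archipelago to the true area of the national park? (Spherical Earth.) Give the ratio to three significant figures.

Mercator's areal exaggeration is sec²φ; hence true area = (apparent area) · cos²φ.
True area of archipelago: 169000 × cos²(38.7°) = 169000 × 0.6091 = 102900 km².
True area of national park: 237000 × cos²(26.6°) = 237000 × 0.7995 = 189500 km².
Ratio = 102900 / 189500 ≈ 0.543.

0.543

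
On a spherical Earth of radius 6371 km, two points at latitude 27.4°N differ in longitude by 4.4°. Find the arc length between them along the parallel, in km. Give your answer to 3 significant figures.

Arc length along a parallel = R cos φ · Δλ (with Δλ in radians).
= 6371 × cos 27.4° × (4.4° × π/180) = 6371 × 0.8878 × 0.07679 ≈ 434 km.

434 km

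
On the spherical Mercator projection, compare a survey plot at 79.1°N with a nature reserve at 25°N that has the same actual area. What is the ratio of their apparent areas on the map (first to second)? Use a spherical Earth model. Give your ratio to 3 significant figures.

23.0

Mercator areal scale is sec²φ.
At 79.1°: sec²(79.1°) = 1/0.1891² = 27.97.
At 25°: sec²(25°) = 1/0.9063² = 1.217.
Ratio = 27.97/1.217 = cos²(25°)/cos²(79.1°) ≈ 23.0.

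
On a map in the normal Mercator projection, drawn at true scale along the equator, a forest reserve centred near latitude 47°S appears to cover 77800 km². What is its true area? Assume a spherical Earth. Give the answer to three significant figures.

36200 km²

For Mercator, h = k = sec φ (a conformal cylindrical projection has a single point scale, 1/cos φ).
Areal scale = k² = sec²φ = 1/cos²(47°) = 1/0.6820² = 2.150.
True area = apparent / (areal scale) = 77800 / 2.150 ≈ 36200 km².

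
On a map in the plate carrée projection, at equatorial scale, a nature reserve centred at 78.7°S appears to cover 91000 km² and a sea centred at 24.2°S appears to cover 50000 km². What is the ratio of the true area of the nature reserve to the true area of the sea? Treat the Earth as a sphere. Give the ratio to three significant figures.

Plate carrée has h = 1 and k = sec φ, giving areal scale sec φ; true area = (apparent area) · cos φ.
True area of nature reserve: 91000 × cos(78.7°) = 91000 × 0.1959 = 17830 km².
True area of sea: 50000 × cos(24.2°) = 50000 × 0.9121 = 45610 km².
Ratio = 17830 / 45610 ≈ 0.391.

0.391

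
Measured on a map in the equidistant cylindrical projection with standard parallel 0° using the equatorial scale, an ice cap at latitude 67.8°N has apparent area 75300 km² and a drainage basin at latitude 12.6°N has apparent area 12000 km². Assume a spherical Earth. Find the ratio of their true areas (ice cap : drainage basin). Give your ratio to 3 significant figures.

On the plate carrée, areal scale = h·k = 1 × sec φ, so true area = apparent × cos φ.
True area of ice cap: 75300 × cos(67.8°) = 75300 × 0.3778 = 28450 km².
True area of drainage basin: 12000 × cos(12.6°) = 12000 × 0.9759 = 11710 km².
Ratio = 28450 / 11710 ≈ 2.43.

2.43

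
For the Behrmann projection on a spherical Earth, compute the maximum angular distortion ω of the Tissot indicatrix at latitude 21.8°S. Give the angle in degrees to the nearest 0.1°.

The Behrmann projection is cylindrical equal-area with φ₀ = 30°. For cylindrical equal-area with standard parallel φ₀, h = cos φ / cos φ₀ and k = cos φ₀ / cos φ, so h·k = 1.
At 21.8°: h = 1.072, k = 0.9327; principal scales a = 1.072, b = 0.9327.
sin(ω/2) = (a − b)/(a + b) = 0.1394/2.005 = 0.06953, so ω = 2 arcsin(0.06953) ≈ 8.0°.

8.0°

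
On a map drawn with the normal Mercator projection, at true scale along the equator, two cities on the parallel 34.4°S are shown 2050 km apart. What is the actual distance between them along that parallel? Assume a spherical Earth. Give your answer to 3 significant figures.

For Mercator, h = k = sec φ (a conformal cylindrical projection has a single point scale, 1/cos φ).
Along the parallel at 34.4°, map distances are exaggerated by k = sec 34.4° = 1.212.
True distance = 2050 / 1.212 = 2050 × cos 34.4° ≈ 1690 km.

1690 km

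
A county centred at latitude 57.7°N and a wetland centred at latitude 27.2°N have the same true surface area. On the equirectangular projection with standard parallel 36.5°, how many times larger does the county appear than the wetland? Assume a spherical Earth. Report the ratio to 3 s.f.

The equidistant cylindrical projection with φ₀ = 36.5° has h = 1 (meridians true) and k = cos φ₀ / cos φ along parallels.
Areal scale at 57.7°: h·k = 1.000 × 1.504 = 1.504.
Areal scale at 27.2°: h·k = 1.000 × 0.9038 = 0.9038.
Ratio = 1.504/0.9038 ≈ 1.66.

1.66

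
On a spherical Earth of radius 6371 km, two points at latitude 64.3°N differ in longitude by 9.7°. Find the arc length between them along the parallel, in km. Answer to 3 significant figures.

Arc length along a parallel = R cos φ · Δλ (with Δλ in radians).
= 6371 × cos 64.3° × (9.7° × π/180) = 6371 × 0.4337 × 0.1693 ≈ 468 km.

468 km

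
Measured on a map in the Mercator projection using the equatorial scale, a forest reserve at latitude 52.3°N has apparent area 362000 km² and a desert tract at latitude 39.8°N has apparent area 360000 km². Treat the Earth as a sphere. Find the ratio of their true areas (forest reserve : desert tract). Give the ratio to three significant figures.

0.637

Mercator's areal exaggeration is sec²φ; hence true area = (apparent area) · cos²φ.
True area of forest reserve: 362000 × cos²(52.3°) = 362000 × 0.3740 = 135400 km².
True area of desert tract: 360000 × cos²(39.8°) = 360000 × 0.5903 = 212500 km².
Ratio = 135400 / 212500 ≈ 0.637.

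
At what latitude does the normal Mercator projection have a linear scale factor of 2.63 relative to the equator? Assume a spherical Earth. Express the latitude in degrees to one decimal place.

Mercator scale is k = sec φ = 1/cos φ.
1/cos φ = 2.63  ⇒  cos φ = 0.3802  ⇒  φ = arccos(0.3802) ≈ 67.7°.

67.7°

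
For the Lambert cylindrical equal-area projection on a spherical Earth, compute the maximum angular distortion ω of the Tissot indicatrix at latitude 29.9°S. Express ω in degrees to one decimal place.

16.3°

The Lambert cylindrical equal-area projection is the cylindrical equal-area projection with its standard parallel at the equator (φ₀ = 0). For cylindrical equal-area with standard parallel φ₀, h = cos φ / cos φ₀ and k = cos φ₀ / cos φ, so h·k = 1.
At 29.9°: h = 0.8669, k = 1.154; principal scales a = 1.154, b = 0.8669.
sin(ω/2) = (a − b)/(a + b) = 0.2866/2.020 = 0.1419, so ω = 2 arcsin(0.1419) ≈ 16.3°.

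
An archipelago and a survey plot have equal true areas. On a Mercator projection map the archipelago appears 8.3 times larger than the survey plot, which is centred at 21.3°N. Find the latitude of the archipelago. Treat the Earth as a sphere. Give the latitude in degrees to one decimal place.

For equal true areas on Mercator, apparent areas scale as sec²φ, so the ratio is cos²φ₂ / cos²φ₁.
cos²φ₂ / cos²φ₁ = 8.3  ⇒  cos φ₁ = cos 21.3° / √8.3 = 0.9317/2.881 = 0.3234.
φ₁ = arccos(0.3234) ≈ 71.1°.

71.1°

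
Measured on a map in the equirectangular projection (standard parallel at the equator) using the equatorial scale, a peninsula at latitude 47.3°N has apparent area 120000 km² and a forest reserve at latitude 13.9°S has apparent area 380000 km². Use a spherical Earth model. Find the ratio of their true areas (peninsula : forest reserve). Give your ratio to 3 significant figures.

On the plate carrée, areal scale = h·k = 1 × sec φ, so true area = apparent × cos φ.
True area of peninsula: 120000 × cos(47.3°) = 120000 × 0.6782 = 81380 km².
True area of forest reserve: 380000 × cos(13.9°) = 380000 × 0.9707 = 368900 km².
Ratio = 81380 / 368900 ≈ 0.221.

0.221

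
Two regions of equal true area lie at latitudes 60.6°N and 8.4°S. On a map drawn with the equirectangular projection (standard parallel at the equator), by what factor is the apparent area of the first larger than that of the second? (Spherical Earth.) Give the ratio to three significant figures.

2.02

Plate carrée maps x = Rλ, y = Rφ. The meridian scale is h = 1 and the parallel scale is k = 1/cos φ = sec φ.
Areal scale at 60.6°: h·k = 1.000 × 2.037 = 2.037.
Areal scale at 8.4°: h·k = 1.000 × 1.011 = 1.011.
Ratio = 2.037/1.011 ≈ 2.02.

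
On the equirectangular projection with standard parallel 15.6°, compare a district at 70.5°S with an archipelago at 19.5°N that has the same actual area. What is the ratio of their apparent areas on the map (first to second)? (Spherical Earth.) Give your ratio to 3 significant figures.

2.82

In the equirectangular projection with standard parallel φ₀ = 15.6° (x = Rλ cos φ₀, y = Rφ), meridians are true-scale (h = 1) and the parallel scale is k = cos φ₀ / cos φ.
Areal scale at 70.5°: h·k = 1.000 × 2.885 = 2.885.
Areal scale at 19.5°: h·k = 1.000 × 1.022 = 1.022.
Ratio = 2.885/1.022 ≈ 2.82.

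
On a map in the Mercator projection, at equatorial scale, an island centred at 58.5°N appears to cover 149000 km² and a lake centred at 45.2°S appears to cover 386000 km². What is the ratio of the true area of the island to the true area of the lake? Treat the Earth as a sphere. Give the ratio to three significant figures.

Since Mercator area scale is 1/cos²φ, the true area equals the apparent area multiplied by cos²φ.
True area of island: 149000 × cos²(58.5°) = 149000 × 0.2730 = 40680 km².
True area of lake: 386000 × cos²(45.2°) = 386000 × 0.4965 = 191700 km².
Ratio = 40680 / 191700 ≈ 0.212.

0.212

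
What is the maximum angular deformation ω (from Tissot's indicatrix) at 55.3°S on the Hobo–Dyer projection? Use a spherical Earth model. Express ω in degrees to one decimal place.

The Hobo–Dyer projection is cylindrical equal-area with φ₀ = 37.5°. Cylindrical equal-area (φ₀ = 37.5°): h = cos φ / cos 37.5° along meridians, k = cos 37.5° / cos φ along parallels; h·k = 1.
At 55.3°: h = 0.7176, k = 1.394; principal scales a = 1.394, b = 0.7176.
sin(ω/2) = (a − b)/(a + b) = 0.6760/2.111 = 0.3202, so ω = 2 arcsin(0.3202) ≈ 37.4°.

37.4°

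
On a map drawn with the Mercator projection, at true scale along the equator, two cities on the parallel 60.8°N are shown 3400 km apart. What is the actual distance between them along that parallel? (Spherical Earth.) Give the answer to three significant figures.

1660 km

Mercator is conformal, so the point scale is isotropic: h = k = sec φ = 1/cos φ.
Along the parallel at 60.8°, map distances are exaggerated by k = sec 60.8° = 2.050.
True distance = 3400 / 2.050 = 3400 × cos 60.8° ≈ 1660 km.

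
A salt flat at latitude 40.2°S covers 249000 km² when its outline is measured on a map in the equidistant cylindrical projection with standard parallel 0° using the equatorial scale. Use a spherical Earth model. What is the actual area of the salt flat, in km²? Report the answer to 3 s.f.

190000 km²

In the plate carrée (x = Rλ, y = Rφ), meridians are true-scale (h = 1) and parallels are stretched by k = sec φ.
Areal scale = h·k = 1 × sec φ; at 40.2°, h = 1.000, k = 1.309, so h·k = 1.309.
True area = apparent / (areal scale) = 249000 / 1.309 ≈ 190000 km².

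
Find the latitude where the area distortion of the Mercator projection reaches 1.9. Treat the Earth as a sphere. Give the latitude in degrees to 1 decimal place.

43.5°

Mercator areal scale is sec²φ.
sec²φ = 1.9  ⇒  cos²φ = 0.5263  ⇒  cos φ = 0.7255.
φ = arccos(0.7255) ≈ 43.5°.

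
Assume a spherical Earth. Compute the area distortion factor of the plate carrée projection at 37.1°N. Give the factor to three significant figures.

For the equirectangular projection with φ₀ = 0 (plate carrée), h = 1 along meridians and k = sec φ along parallels.
Areal scale = h·k = 1 × sec φ; at 37.1°, h = 1.000, k = 1.254, so h·k = 1.254.

1.25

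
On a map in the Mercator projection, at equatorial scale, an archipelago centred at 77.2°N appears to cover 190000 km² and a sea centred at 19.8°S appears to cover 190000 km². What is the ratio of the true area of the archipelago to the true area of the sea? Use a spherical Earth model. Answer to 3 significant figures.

Since Mercator area scale is 1/cos²φ, the true area equals the apparent area multiplied by cos²φ.
True area of archipelago: 190000 × cos²(77.2°) = 190000 × 0.04908 = 9326 km².
True area of sea: 190000 × cos²(19.8°) = 190000 × 0.8853 = 168200 km².
Ratio = 9326 / 168200 ≈ 0.0554.

0.0554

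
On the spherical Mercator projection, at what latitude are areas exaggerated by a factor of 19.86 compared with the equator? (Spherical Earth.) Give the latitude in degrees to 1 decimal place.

Mercator areal scale is sec²φ.
sec²φ = 19.86  ⇒  cos²φ = 0.05035  ⇒  cos φ = 0.2244.
φ = arccos(0.2244) ≈ 77.0°.

77.0°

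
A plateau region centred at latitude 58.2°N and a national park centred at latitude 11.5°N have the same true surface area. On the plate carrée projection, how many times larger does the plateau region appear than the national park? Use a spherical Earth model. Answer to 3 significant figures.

1.86

Plate carrée maps x = Rλ, y = Rφ. The meridian scale is h = 1 and the parallel scale is k = 1/cos φ = sec φ.
Areal scale at 58.2°: h·k = 1.000 × 1.898 = 1.898.
Areal scale at 11.5°: h·k = 1.000 × 1.020 = 1.020.
Ratio = 1.898/1.020 ≈ 1.86.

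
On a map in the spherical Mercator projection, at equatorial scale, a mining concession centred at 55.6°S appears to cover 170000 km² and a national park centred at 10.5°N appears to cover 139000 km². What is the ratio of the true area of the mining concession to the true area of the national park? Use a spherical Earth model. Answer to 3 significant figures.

Since Mercator area scale is 1/cos²φ, the true area equals the apparent area multiplied by cos²φ.
True area of mining concession: 170000 × cos²(55.6°) = 170000 × 0.3192 = 54260 km².
True area of national park: 139000 × cos²(10.5°) = 139000 × 0.9668 = 134400 km².
Ratio = 54260 / 134400 ≈ 0.404.

0.404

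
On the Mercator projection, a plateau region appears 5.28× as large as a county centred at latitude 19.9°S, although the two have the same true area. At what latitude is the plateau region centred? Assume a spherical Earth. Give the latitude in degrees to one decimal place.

For equal true areas on Mercator, apparent areas scale as sec²φ, so the ratio is cos²φ₂ / cos²φ₁.
cos²φ₂ / cos²φ₁ = 5.28  ⇒  cos φ₁ = cos 19.9° / √5.28 = 0.9403/2.298 = 0.4092.
φ₁ = arccos(0.4092) ≈ 65.8°.

65.8°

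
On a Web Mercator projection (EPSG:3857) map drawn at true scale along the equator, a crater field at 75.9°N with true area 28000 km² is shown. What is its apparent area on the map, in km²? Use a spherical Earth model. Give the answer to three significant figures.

The Mercator projection is conformal; its linear scale factor is the same in every direction and equals sec φ = 1/cos φ.
Areal scale = k² = sec²φ = 1/cos²(75.9°) = 1/0.2436² = 16.85.
Apparent area = 28000 × 16.85 ≈ 472000 km².

472000 km²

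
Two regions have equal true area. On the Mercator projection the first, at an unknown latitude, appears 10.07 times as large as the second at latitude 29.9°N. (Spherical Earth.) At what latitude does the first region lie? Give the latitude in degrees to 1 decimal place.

74.1°

Mercator areal scale is sec²φ, so apparent-area ratio = sec²φ₁ / sec²φ₂ = cos²φ₂ / cos²φ₁.
cos²φ₂ / cos²φ₁ = 10.07  ⇒  cos φ₁ = cos 29.9° / √10.07 = 0.8669/3.173 = 0.2732.
φ₁ = arccos(0.2732) ≈ 74.1°.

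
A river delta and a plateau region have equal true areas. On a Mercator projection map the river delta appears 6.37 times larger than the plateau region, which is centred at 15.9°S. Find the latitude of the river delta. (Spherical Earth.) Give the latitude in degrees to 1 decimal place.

Mercator areal scale is sec²φ, so apparent-area ratio = sec²φ₁ / sec²φ₂ = cos²φ₂ / cos²φ₁.
cos²φ₂ / cos²φ₁ = 6.37  ⇒  cos φ₁ = cos 15.9° / √6.37 = 0.9617/2.524 = 0.3811.
φ₁ = arccos(0.3811) ≈ 67.6°.

67.6°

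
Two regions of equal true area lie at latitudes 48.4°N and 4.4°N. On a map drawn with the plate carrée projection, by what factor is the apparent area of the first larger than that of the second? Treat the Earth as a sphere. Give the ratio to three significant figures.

1.50

For the equirectangular projection with φ₀ = 0 (plate carrée), h = 1 along meridians and k = sec φ along parallels.
Areal scale at 48.4°: h·k = 1.000 × 1.506 = 1.506.
Areal scale at 4.4°: h·k = 1.000 × 1.003 = 1.003.
Ratio = 1.506/1.003 ≈ 1.50.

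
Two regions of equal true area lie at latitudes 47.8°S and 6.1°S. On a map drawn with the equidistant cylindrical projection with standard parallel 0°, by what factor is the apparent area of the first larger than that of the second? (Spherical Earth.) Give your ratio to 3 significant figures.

Plate carrée maps x = Rλ, y = Rφ. The meridian scale is h = 1 and the parallel scale is k = 1/cos φ = sec φ.
Areal scale at 47.8°: h·k = 1.000 × 1.489 = 1.489.
Areal scale at 6.1°: h·k = 1.000 × 1.006 = 1.006.
Ratio = 1.489/1.006 ≈ 1.48.

1.48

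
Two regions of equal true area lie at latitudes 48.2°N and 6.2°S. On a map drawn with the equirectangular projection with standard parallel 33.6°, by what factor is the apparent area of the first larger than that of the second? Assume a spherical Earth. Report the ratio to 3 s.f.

1.49

The equidistant cylindrical projection with φ₀ = 33.6° has h = 1 (meridians true) and k = cos φ₀ / cos φ along parallels.
Areal scale at 48.2°: h·k = 1.000 × 1.250 = 1.250.
Areal scale at 6.2°: h·k = 1.000 × 0.8378 = 0.8378.
Ratio = 1.250/0.8378 ≈ 1.49.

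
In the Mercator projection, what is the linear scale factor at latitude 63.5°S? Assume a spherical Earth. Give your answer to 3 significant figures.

Mercator is conformal, so the point scale is isotropic: h = k = sec φ = 1/cos φ.
k = 1/cos 63.5° = 1/0.4462 = 2.241.

2.24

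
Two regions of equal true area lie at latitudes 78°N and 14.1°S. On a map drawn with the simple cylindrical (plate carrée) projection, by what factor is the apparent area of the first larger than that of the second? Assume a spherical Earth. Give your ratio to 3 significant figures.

In the plate carrée (x = Rλ, y = Rφ), meridians are true-scale (h = 1) and parallels are stretched by k = sec φ.
Areal scale at 78°: h·k = 1.000 × 4.810 = 4.810.
Areal scale at 14.1°: h·k = 1.000 × 1.031 = 1.031.
Ratio = 4.810/1.031 ≈ 4.66.

4.66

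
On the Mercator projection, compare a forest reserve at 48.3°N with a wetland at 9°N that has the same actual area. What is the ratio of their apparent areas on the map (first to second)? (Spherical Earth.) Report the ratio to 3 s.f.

2.20

Mercator areal scale is sec²φ.
At 48.3°: sec²(48.3°) = 1/0.6652² = 2.260.
At 9°: sec²(9°) = 1/0.9877² = 1.025.
Ratio = 2.260/1.025 = cos²(9°)/cos²(48.3°) ≈ 2.20.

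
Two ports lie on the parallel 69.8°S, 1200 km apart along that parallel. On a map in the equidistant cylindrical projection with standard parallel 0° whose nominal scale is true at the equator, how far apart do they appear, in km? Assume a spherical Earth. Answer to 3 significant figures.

3480 km

For the equirectangular projection with φ₀ = 0 (plate carrée), h = 1 along meridians and k = sec φ along parallels.
Along the parallel, k = sec 69.8° = 1/0.3453 = 2.896.
Map distance = 1200 × 2.896 ≈ 3480 km.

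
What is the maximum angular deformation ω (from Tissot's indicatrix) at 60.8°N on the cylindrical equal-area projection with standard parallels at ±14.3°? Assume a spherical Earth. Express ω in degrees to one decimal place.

73.1°

For cylindrical equal-area with standard parallel φ₀, h = cos φ / cos φ₀ and k = cos φ₀ / cos φ, so h·k = 1.
At 60.8°: h = 0.5035, k = 1.986; principal scales a = 1.986, b = 0.5035.
sin(ω/2) = (a − b)/(a + b) = 1.483/2.490 = 0.5956, so ω = 2 arcsin(0.5956) ≈ 73.1°.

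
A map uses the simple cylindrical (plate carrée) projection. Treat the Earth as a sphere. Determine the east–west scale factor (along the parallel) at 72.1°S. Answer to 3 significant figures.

In the plate carrée (x = Rλ, y = Rφ), meridians are true-scale (h = 1) and parallels are stretched by k = sec φ.
k = 1/cos 72.1° = 1/0.3074 = 3.254.

3.25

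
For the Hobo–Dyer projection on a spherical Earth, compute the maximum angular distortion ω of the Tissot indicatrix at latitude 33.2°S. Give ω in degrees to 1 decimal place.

Hobo–Dyer is a cylindrical equal-area projection with standard parallels at ±37.5°. For cylindrical equal-area with standard parallel φ₀, h = cos φ / cos φ₀ and k = cos φ₀ / cos φ, so h·k = 1.
At 33.2°: h = 1.055, k = 0.9481; principal scales a = 1.055, b = 0.9481.
sin(ω/2) = (a − b)/(a + b) = 0.1066/2.003 = 0.05322, so ω = 2 arcsin(0.05322) ≈ 6.1°.

6.1°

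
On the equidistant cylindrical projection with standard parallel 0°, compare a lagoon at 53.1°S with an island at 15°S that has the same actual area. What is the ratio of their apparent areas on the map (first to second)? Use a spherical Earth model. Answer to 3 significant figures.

1.61

For the equirectangular projection with φ₀ = 0 (plate carrée), h = 1 along meridians and k = sec φ along parallels.
Areal scale at 53.1°: h·k = 1.000 × 1.666 = 1.666.
Areal scale at 15°: h·k = 1.000 × 1.035 = 1.035.
Ratio = 1.666/1.035 ≈ 1.61.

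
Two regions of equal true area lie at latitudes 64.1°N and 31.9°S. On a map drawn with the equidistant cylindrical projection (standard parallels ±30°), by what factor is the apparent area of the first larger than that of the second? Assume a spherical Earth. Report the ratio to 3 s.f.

The equidistant cylindrical projection with φ₀ = 30° has h = 1 (meridians true) and k = cos φ₀ / cos φ along parallels.
Areal scale at 64.1°: h·k = 1.000 × 1.983 = 1.983.
Areal scale at 31.9°: h·k = 1.000 × 1.020 = 1.020.
Ratio = 1.983/1.020 ≈ 1.94.

1.94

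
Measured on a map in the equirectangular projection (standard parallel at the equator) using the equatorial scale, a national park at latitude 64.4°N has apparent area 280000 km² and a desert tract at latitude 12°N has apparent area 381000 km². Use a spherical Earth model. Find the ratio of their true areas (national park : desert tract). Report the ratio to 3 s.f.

On the plate carrée, areal scale = h·k = 1 × sec φ, so true area = apparent × cos φ.
True area of national park: 280000 × cos(64.4°) = 280000 × 0.4321 = 121000 km².
True area of desert tract: 381000 × cos(12°) = 381000 × 0.9781 = 372700 km².
Ratio = 121000 / 372700 ≈ 0.325.

0.325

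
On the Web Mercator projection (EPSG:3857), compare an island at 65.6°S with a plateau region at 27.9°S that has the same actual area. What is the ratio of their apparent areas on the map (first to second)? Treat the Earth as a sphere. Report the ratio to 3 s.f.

On Mercator, area is exaggerated by sec²φ = 1/cos²φ.
At 65.6°: sec²(65.6°) = 1/0.4131² = 5.860.
At 27.9°: sec²(27.9°) = 1/0.8838² = 1.280.
Ratio = 5.860/1.280 = cos²(27.9°)/cos²(65.6°) ≈ 4.58.

4.58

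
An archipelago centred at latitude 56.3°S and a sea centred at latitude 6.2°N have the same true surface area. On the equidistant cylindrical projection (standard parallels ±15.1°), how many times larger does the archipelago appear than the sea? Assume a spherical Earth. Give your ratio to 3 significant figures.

1.79

With standard parallel φ₀ = 15.1°, the equirectangular projection gives x = Rλ cos φ₀, y = Rφ, so h = 1 and k = cos 15.1° / cos φ.
Areal scale at 56.3°: h·k = 1.000 × 1.740 = 1.740.
Areal scale at 6.2°: h·k = 1.000 × 0.9712 = 0.9712.
Ratio = 1.740/0.9712 ≈ 1.79.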